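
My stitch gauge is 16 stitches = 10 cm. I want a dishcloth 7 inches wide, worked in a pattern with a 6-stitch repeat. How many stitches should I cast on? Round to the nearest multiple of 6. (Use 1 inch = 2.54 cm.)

7 in = 7 × 2.54 = 17.78 cm.
16 / 10 = 1.6 sts/cm.
17.78 × 1.6 = 28.45 sts.
→ 30.

Cast on 30 stitches.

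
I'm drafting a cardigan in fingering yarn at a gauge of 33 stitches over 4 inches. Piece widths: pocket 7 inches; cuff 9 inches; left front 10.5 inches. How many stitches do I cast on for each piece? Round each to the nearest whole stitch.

Rate = 33/4 = 8.25 sts per in.
pocket: 7 × 8.25 = 57.75 → 58.
cuff: 9 × 8.25 = 74.25 → 74.
left front: 10.5 × 8.25 = 86.62 → 87.

pocket 58; cuff 74; left front 87.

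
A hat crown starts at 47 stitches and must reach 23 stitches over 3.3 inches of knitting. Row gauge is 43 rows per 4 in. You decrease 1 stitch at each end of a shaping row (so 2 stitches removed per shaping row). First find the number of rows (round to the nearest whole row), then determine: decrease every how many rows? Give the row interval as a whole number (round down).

Rows = 3.3 × 10.75 = 35.5 → 35 rows.
Stitches to remove: 24 → 12 shaping rows (at 2 st each).
35 / 12 = 2.92 → every 2 rows.

Decrease every 2nd row.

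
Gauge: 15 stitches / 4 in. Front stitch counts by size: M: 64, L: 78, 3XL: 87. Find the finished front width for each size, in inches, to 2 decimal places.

M 17.07 inches; L 20.80 inches; 3XL 23.20 inches.

15/4 = 3.75 sts per in.
M: 64 / 3.75 = 17.067 → 17.07 in.
L: 78 / 3.75 = 20.800 → 20.80 in.
3XL: 87 / 3.75 = 23.200 → 23.20 in.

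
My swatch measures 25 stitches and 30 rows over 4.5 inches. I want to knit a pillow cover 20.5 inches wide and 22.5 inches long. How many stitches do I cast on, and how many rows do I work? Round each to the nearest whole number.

Cast on 114 stitches and work 150 rows.

Stitch gauge = 25/4.5 = 5.556 sts/in; 20.5 × 5.556 = 113.89 → 114 sts.
Row gauge = 30/4.5 = 6.667 rows/in; 22.5 × 6.667 = 150.00 → 150 rows.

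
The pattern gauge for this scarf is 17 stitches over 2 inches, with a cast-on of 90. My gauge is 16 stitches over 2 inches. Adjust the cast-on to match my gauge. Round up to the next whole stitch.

85 stitches.

Scale factor = 16 / 17 = 0.941.
90 × 16 / 17 = 84.71 sts.
→ 85 sts.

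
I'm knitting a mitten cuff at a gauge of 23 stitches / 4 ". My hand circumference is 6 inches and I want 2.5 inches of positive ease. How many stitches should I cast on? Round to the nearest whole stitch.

Finished = 6 + 2.5 = 8.5 in.
23 / 4 = 5.75 sts per inch.
8.50 × 5.75 = 48.88 sts.
→ 49 sts.

49 stitches.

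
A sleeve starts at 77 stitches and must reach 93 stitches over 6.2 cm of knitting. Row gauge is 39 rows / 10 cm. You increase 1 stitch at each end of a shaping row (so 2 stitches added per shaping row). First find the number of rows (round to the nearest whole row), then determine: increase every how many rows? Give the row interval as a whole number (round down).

Rows = 6.2 × 3.9 = 24.2 → 24 rows.
Stitches to add: 16 → 8 shaping rows (at 2 st each).
24 / 8 = 3.00 → every 3 rows.

Increase every 3rd row.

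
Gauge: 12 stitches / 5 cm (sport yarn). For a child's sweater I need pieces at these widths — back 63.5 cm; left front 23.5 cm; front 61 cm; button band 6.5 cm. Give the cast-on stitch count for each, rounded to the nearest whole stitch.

back 152; left front 56; front 146; button band 16.

Rate = 12/5 = 2.4 sts per cm.
back: 63.5 × 2.4 = 152.40 → 152.
left front: 23.5 × 2.4 = 56.40 → 56.
front: 61 × 2.4 = 146.40 → 146.
button band: 6.5 × 2.4 = 15.60 → 16.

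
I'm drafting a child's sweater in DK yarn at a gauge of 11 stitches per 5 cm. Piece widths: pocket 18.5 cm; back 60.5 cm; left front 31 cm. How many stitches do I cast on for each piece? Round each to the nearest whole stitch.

Rate = 11/5 = 2.2 sts per cm.
pocket: 18.5 × 2.2 = 40.70 → 41.
back: 60.5 × 2.2 = 133.10 → 133.
left front: 31 × 2.2 = 68.20 → 68.

pocket 41; back 133; left front 68.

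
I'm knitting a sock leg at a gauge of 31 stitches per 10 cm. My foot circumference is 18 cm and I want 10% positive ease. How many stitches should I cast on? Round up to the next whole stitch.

Cast on 62 stitches.

Finished = 18 × 1.10 = 19.80 cm.
31 / 10 = 3.1 sts per cm.
19.80 × 3.1 = 61.38 sts.
→ 62 sts.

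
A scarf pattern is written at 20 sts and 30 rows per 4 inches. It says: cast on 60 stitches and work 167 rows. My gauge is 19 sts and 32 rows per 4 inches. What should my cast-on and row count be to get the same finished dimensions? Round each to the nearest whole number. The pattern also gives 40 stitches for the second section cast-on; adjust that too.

Cast on 57 stitches; work 178 rows; second section cast-on 38 stitches.

Stitches: 60 × 19/20 = 57.00 → 57.
Rows: 167 × 32/30 = 178.13 → 178.
second section cast-on: 40 × 19/20 = 38.00 → 38.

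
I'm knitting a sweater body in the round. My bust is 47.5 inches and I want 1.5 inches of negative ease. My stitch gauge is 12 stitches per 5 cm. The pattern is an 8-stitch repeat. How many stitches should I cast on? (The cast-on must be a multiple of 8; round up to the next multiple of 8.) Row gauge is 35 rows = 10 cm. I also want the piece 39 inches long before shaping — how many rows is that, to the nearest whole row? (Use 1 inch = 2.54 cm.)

Finished = 47.5 − 1.5 = 46 inches.
46 inches × 2.54 = 116.84 cm.
12/5 = 2.4 sts per cm; 116.84 × 2.4 = 280.42 sts.
Next multiple of 8 → 288.
39 inches = 99.06 cm; × 3.5 = 346.71 → 347 rows.

Cast on 288 stitches; work 347 rows.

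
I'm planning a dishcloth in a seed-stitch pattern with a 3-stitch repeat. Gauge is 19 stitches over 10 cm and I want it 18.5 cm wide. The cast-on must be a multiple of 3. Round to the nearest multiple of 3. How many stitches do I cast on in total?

CO 36 sts.

19 / 10 = 1.9 sts per cm.
18.5 × 1.9 = 35.15 sts.
Nearest multiple of 3: 36.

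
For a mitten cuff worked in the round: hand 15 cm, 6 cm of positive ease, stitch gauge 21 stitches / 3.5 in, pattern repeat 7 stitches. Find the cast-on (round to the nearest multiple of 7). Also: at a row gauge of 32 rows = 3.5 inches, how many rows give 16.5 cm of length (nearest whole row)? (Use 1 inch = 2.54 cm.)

Finished = 15 + 6 = 21 cm.
21 cm × 1/2.54 = 8.27 inches.
21/3.5 = 6 sts per in; 8.27 × 6 = 49.61 sts.
Nearest multiple of 7 → 49.
16.5 cm = 6.50 inches; × 9.143 = 59.39 → 59 rows.

Cast on 49 stitches; work 59 rows.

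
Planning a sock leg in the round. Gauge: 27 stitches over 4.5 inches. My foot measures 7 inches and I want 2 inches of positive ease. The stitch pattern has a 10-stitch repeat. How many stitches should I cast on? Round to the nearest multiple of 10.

50 stitches.

Finished = 7 + 2 = 9 inches.
27 / 4.5 = 6 sts/in.
9 × 6 = 54.00 sts.
Nearest multiple of 10: 50.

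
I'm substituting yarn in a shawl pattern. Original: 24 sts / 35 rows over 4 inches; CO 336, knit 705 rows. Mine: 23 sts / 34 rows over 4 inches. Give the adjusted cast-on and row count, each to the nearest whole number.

Cast on 322 stitches; work 685 rows.

Stitches: 336 × 23/24 = 322.00 → 322.
Rows: 705 × 34/35 = 684.86 → 685.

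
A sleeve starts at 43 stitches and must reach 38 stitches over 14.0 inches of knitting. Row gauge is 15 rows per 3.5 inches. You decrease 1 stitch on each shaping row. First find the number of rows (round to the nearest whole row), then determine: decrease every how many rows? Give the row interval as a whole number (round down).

Rows = 14.0 × 4.286 = 60.0 → 60 rows.
Stitches to remove: 5 → 5 shaping rows (at 1 st each).
60 / 5 = 12.00 → every 12 rows.

Decrease every 12th row.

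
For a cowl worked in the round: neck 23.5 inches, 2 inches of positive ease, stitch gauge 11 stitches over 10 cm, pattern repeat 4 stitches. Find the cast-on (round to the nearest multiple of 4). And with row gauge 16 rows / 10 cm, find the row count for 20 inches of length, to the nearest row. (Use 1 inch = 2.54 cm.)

Finished = 23.5 + 2 = 25.5 inches.
25.5 inches × 2.54 = 64.77 cm.
11/10 = 1.1 sts per cm; 64.77 × 1.1 = 71.25 sts.
Nearest multiple of 4 → 72.
20 inches = 50.80 cm; × 1.6 = 81.28 → 81 rows.

Cast on 72 stitches; work 81 rows.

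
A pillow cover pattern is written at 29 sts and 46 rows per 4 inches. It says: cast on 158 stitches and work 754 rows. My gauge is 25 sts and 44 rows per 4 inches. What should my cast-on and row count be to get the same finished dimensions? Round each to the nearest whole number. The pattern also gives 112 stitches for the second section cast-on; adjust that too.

Cast on 136 stitches; work 721 rows; second section cast-on 97 stitches.

Stitches: 158 × 25/29 = 136.21 → 136.
Rows: 754 × 44/46 = 721.22 → 721.
second section cast-on: 112 × 25/29 = 96.55 → 97.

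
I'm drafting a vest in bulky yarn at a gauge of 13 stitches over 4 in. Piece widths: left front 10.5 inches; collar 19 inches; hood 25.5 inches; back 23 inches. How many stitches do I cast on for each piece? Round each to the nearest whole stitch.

left front 34; collar 62; hood 83; back 75.

Rate = 13/4 = 3.25 sts per in.
left front: 10.5 × 3.25 = 34.12 → 34.
collar: 19 × 3.25 = 61.75 → 62.
hood: 25.5 × 3.25 = 82.88 → 83.
back: 23 × 3.25 = 74.75 → 75.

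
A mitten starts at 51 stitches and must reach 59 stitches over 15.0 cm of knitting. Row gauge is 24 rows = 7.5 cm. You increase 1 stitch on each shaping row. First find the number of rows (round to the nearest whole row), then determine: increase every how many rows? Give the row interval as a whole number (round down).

Increase every 6th row.

Rows = 15.0 × 3.2 = 48.0 → 48 rows.
Stitches to add: 8 → 8 shaping rows (at 1 st each).
48 / 8 = 6.00 → every 6 rows.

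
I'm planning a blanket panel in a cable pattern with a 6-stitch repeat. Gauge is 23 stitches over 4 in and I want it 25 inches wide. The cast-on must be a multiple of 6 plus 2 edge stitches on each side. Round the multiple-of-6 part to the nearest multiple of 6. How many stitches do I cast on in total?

23 / 4 = 5.75 sts per inch.
25 × 5.75 = 143.75 sts.
Less 4 edge sts → 139.75 for the repeat.
Nearest multiple of 6: 138.
Add back 4 edge sts → 142.

CO 142 sts.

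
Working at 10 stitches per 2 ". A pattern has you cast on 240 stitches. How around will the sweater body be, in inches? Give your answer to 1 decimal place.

48.0 inches.

10 stitches / 2 inch = 5 stitches per inch.
240 / 5 = 48.00 inches.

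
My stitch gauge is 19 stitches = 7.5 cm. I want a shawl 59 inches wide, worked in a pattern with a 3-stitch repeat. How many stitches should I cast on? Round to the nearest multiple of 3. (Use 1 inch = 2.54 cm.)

59 in = 59 × 2.54 = 149.86 cm.
19 / 7.5 = 2.533 sts/cm.
149.86 × 2.533 = 379.65 sts.
→ 381.

CO 381 sts.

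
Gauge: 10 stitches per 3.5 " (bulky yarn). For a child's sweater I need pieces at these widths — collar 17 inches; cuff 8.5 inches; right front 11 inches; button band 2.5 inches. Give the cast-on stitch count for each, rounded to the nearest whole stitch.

Rate = 10/3.5 = 2.857 sts per in.
collar: 17 × 2.857 = 48.57 → 49.
cuff: 8.5 × 2.857 = 24.29 → 24.
right front: 11 × 2.857 = 31.43 → 31.
button band: 2.5 × 2.857 = 7.14 → 7.

collar 49; cuff 24; right front 31; button band 7.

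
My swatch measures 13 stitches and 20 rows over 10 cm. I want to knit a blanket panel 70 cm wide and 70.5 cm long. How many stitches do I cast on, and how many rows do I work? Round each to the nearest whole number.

Stitch gauge = 13/10 = 1.3 sts/cm; 70 × 1.3 = 91.00 → 91 sts.
Row gauge = 20/10 = 2 rows/cm; 70.5 × 2 = 141.00 → 141 rows.

Cast on 91 stitches and work 141 rows.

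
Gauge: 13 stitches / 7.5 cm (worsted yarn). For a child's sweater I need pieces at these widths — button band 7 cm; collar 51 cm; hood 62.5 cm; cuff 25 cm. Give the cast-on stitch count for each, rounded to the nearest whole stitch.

button band 12; collar 88; hood 108; cuff 43.

Rate = 13/7.5 = 1.733 sts per cm.
button band: 7 × 1.733 = 12.13 → 12.
collar: 51 × 1.733 = 88.40 → 88.
hood: 62.5 × 1.733 = 108.33 → 108.
cuff: 25 × 1.733 = 43.33 → 43.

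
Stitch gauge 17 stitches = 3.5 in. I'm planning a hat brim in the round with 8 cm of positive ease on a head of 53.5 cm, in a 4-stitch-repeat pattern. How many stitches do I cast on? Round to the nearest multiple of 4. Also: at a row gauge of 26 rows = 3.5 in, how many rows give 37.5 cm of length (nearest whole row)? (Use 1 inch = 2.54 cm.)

Cast on 116 stitches; work 110 rows.

Finished = 53.5 + 8 = 61.5 cm.
61.5 cm × 1/2.54 = 24.21 inches.
17/3.5 = 4.857 sts per in; 24.21 × 4.857 = 117.60 sts.
Nearest multiple of 4 → 116.
37.5 cm = 14.76 inches; × 7.429 = 109.67 → 110 rows.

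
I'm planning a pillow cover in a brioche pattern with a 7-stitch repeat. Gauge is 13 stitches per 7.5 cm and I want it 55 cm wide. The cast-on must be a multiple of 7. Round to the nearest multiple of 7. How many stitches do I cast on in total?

13 / 7.5 = 1.733 sts per cm.
55 × 1.733 = 95.33 sts.
Nearest multiple of 7: 98.

CO 98 sts.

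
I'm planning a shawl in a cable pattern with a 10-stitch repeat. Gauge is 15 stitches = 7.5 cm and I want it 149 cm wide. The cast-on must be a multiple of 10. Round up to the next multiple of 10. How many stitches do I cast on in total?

15 / 7.5 = 2 sts per cm.
149 × 2 = 298.00 sts.
Next multiple of 10: 300.

300 stitches.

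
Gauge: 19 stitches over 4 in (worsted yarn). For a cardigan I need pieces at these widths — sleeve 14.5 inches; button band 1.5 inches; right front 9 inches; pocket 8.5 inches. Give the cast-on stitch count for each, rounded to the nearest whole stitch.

sleeve 69; button band 7; right front 43; pocket 40.

Rate = 19/4 = 4.75 sts per in.
sleeve: 14.5 × 4.75 = 68.88 → 69.
button band: 1.5 × 4.75 = 7.12 → 7.
right front: 9 × 4.75 = 42.75 → 43.
pocket: 8.5 × 4.75 = 40.38 → 40.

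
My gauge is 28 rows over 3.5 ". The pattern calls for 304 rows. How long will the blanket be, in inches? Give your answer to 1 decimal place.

28 rows / 3.5 inch = 8 rows per inch.
304 / 8 = 38.00 inches.

38.0 inches.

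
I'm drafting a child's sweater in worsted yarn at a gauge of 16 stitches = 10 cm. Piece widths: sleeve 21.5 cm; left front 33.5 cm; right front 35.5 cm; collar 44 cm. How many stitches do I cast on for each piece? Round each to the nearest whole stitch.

sleeve 34; left front 54; right front 57; collar 70.

Rate = 16/10 = 1.6 sts per cm.
sleeve: 21.5 × 1.6 = 34.40 → 34.
left front: 33.5 × 1.6 = 53.60 → 54.
right front: 35.5 × 1.6 = 56.80 → 57.
collar: 44 × 1.6 = 70.40 → 70.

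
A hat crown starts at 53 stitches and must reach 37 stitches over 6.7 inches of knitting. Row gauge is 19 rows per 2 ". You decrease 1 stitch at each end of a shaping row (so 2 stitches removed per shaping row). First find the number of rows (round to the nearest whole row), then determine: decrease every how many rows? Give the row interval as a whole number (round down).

Decrease every 8th row.

Rows = 6.7 × 9.5 = 63.6 → 64 rows.
Stitches to remove: 16 → 8 shaping rows (at 2 st each).
64 / 8 = 8.00 → every 8 rows.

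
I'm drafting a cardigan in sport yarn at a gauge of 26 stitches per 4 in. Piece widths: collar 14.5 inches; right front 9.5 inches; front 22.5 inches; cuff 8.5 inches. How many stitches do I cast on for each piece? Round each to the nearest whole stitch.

Rate = 26/4 = 6.5 sts per in.
collar: 14.5 × 6.5 = 94.25 → 94.
right front: 9.5 × 6.5 = 61.75 → 62.
front: 22.5 × 6.5 = 146.25 → 146.
cuff: 8.5 × 6.5 = 55.25 → 55.

collar 94; right front 62; front 146; cuff 55.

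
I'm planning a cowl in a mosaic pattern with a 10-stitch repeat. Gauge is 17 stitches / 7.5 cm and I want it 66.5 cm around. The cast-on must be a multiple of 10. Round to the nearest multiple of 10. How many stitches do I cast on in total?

CO 150 sts.

17 / 7.5 = 2.267 sts per cm.
66.5 × 2.267 = 150.73 sts.
Nearest multiple of 10: 150.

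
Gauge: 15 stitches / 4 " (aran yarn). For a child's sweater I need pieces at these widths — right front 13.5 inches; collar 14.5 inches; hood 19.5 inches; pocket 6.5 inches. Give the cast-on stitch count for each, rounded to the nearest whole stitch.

Rate = 15/4 = 3.75 sts per in.
right front: 13.5 × 3.75 = 50.62 → 51.
collar: 14.5 × 3.75 = 54.38 → 54.
hood: 19.5 × 3.75 = 73.12 → 73.
pocket: 6.5 × 3.75 = 24.38 → 24.

right front 51; collar 54; hood 73; pocket 24.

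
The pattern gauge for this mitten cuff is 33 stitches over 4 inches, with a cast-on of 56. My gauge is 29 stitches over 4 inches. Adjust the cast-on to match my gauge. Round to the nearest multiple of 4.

Scale factor = 29 / 33 = 0.879.
56 × 29 / 33 = 49.21 sts.
→ 48 sts.

CO 48 sts.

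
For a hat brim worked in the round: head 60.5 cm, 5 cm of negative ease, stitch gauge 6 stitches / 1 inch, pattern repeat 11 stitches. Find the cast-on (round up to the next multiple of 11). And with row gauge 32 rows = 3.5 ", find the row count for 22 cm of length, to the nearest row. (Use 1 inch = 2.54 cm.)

Finished = 60.5 − 5 = 55.5 cm.
55.5 cm × 1/2.54 = 21.85 inches.
6/1 = 6 sts per in; 21.85 × 6 = 131.10 sts.
Next multiple of 11 → 132.
22 cm = 8.66 inches; × 9.143 = 79.19 → 79 rows.

Cast on 132 stitches; work 79 rows.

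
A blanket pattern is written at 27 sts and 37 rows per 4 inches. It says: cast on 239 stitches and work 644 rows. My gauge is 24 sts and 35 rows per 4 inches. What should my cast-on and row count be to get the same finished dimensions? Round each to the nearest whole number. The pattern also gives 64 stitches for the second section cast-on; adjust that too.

Cast on 212 stitches; work 609 rows; second section cast-on 57 stitches.

Stitches: 239 × 24/27 = 212.44 → 212.
Rows: 644 × 35/37 = 609.19 → 609.
second section cast-on: 64 × 24/27 = 56.89 → 57.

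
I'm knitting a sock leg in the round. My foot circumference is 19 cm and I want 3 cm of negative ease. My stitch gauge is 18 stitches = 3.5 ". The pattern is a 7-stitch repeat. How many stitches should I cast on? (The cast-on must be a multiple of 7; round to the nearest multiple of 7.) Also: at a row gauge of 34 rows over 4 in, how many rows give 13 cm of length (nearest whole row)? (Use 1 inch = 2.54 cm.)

Cast on 35 stitches; work 44 rows.

Finished = 19 − 3 = 16 cm.
16 cm × 1/2.54 = 6.30 inches.
18/3.5 = 5.143 sts per in; 6.30 × 5.143 = 32.40 sts.
Nearest multiple of 7 → 35.
13 cm = 5.12 inches; × 8.5 = 43.50 → 44 rows.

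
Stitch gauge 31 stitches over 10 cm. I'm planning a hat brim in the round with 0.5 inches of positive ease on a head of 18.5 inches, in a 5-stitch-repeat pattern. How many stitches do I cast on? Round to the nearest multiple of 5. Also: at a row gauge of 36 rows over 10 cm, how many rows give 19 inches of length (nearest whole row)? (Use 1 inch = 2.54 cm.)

Cast on 150 stitches; work 174 rows.

Finished = 18.5 + 0.5 = 19 inches.
19 inches × 2.54 = 48.26 cm.
31/10 = 3.1 sts per cm; 48.26 × 3.1 = 149.61 sts.
Nearest multiple of 5 → 150.
19 inches = 48.26 cm; × 3.6 = 173.74 → 174 rows.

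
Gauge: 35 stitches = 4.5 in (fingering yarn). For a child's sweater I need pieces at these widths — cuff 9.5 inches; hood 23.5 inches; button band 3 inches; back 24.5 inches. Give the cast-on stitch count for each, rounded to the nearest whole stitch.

cuff 74; hood 183; button band 23; back 191.

Rate = 35/4.5 = 7.778 sts per in.
cuff: 9.5 × 7.778 = 73.89 → 74.
hood: 23.5 × 7.778 = 182.78 → 183.
button band: 3 × 7.778 = 23.33 → 23.
back: 24.5 × 7.778 = 190.56 → 191.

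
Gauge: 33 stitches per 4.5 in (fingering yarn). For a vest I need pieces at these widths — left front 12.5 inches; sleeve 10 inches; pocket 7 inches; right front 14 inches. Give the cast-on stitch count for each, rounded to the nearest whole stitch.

left front 92; sleeve 73; pocket 51; right front 103.

Rate = 33/4.5 = 7.333 sts per in.
left front: 12.5 × 7.333 = 91.67 → 92.
sleeve: 10 × 7.333 = 73.33 → 73.
pocket: 7 × 7.333 = 51.33 → 51.
right front: 14 × 7.333 = 102.67 → 103.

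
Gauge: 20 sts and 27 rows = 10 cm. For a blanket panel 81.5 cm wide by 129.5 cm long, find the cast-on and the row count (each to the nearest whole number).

Stitch gauge = 20/10 = 2 sts/cm; 81.5 × 2 = 163.00 → 163 sts.
Row gauge = 27/10 = 2.7 rows/cm; 129.5 × 2.7 = 349.65 → 350 rows.

Cast on 163 stitches and work 350 rows.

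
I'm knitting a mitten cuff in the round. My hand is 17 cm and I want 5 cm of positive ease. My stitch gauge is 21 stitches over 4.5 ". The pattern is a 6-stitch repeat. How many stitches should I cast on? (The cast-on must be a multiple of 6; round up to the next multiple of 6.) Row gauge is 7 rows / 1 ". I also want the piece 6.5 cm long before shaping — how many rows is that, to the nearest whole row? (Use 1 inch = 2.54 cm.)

Cast on 42 stitches; work 18 rows.

Finished = 17 + 5 = 22 cm.
22 cm × 1/2.54 = 8.66 inches.
21/4.5 = 4.667 sts per in; 8.66 × 4.667 = 40.42 sts.
Next multiple of 6 → 42.
6.5 cm = 2.56 inches; × 7 = 17.91 → 18 rows.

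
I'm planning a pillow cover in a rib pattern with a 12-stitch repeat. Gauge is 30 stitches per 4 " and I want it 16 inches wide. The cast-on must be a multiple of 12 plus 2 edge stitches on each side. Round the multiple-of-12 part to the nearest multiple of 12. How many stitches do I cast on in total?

CO 124 sts.

30 / 4 = 7.5 sts per inch.
16 × 7.5 = 120.00 sts.
Less 4 edge sts → 116.00 for the repeat.
Nearest multiple of 12: 120.
Add back 4 edge sts → 124.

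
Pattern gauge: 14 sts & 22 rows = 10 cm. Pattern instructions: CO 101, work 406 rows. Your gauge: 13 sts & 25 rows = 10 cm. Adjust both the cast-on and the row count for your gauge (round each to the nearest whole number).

Cast on 94 stitches; work 461 rows.

Stitches: 101 × 13/14 = 93.79 → 94.
Rows: 406 × 25/22 = 461.36 → 461.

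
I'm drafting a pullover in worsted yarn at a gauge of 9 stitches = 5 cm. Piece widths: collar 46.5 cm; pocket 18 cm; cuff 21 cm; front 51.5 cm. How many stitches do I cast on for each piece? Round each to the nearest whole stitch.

collar 84; pocket 32; cuff 38; front 93.

Rate = 9/5 = 1.8 sts per cm.
collar: 46.5 × 1.8 = 83.70 → 84.
pocket: 18 × 1.8 = 32.40 → 32.
cuff: 21 × 1.8 = 37.80 → 38.
front: 51.5 × 1.8 = 92.70 → 93.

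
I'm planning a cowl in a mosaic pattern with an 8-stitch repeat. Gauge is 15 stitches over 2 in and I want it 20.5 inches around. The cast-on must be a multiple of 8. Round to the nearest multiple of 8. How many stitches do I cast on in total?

CO 152 sts.

15 / 2 = 7.5 sts per inch.
20.5 × 7.5 = 153.75 sts.
Nearest multiple of 8: 152.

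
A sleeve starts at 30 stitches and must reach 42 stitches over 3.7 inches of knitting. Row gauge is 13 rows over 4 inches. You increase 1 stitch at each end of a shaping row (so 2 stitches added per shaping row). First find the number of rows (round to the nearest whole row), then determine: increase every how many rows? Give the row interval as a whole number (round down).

Increase every 2nd row.

Rows = 3.7 × 3.25 = 12.0 → 12 rows.
Stitches to add: 12 → 6 shaping rows (at 2 st each).
12 / 6 = 2.00 → every 2 rows.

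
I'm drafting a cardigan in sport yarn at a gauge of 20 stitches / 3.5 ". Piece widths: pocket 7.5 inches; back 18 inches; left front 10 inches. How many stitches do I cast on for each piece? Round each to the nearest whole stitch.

Rate = 20/3.5 = 5.714 sts per in.
pocket: 7.5 × 5.714 = 42.86 → 43.
back: 18 × 5.714 = 102.86 → 103.
left front: 10 × 5.714 = 57.14 → 57.

pocket 43; back 103; left front 57.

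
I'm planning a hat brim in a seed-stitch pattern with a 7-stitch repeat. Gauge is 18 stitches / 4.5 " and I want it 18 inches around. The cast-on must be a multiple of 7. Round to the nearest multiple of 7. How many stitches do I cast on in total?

CO 70 sts.

18 / 4.5 = 4 sts per inch.
18 × 4 = 72.00 sts.
Nearest multiple of 7: 70.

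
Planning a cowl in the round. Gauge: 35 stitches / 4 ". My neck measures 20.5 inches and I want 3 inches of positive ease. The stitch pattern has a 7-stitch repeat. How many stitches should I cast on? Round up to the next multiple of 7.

CO 210 sts.

Finished = 20.5 + 3 = 23.5 inches.
35 / 4 = 8.75 sts/in.
23.5 × 8.75 = 205.62 sts.
Next multiple of 7: 210.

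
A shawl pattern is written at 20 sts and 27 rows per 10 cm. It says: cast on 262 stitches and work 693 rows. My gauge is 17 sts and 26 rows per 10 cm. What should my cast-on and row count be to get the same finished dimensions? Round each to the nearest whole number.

Stitches: 262 × 17/20 = 222.70 → 223.
Rows: 693 × 26/27 = 667.33 → 667.

Cast on 223 stitches; work 667 rows.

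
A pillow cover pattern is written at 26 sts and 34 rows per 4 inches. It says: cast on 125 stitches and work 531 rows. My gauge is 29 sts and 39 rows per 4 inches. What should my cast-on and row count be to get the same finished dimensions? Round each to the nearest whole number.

Stitches: 125 × 29/26 = 139.42 → 139.
Rows: 531 × 39/34 = 609.09 → 609.

Cast on 139 stitches; work 609 rows.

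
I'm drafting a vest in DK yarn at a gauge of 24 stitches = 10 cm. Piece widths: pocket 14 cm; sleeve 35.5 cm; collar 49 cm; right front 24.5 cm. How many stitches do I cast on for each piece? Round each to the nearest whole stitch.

pocket 34; sleeve 85; collar 118; right front 59.

Rate = 24/10 = 2.4 sts per cm.
pocket: 14 × 2.4 = 33.60 → 34.
sleeve: 35.5 × 2.4 = 85.20 → 85.
collar: 49 × 2.4 = 117.60 → 118.
right front: 24.5 × 2.4 = 58.80 → 59.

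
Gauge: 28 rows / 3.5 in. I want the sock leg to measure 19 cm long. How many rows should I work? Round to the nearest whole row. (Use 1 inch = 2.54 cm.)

19 cm = 7.48 in.
28 rows / 3.5 in = 8 rows per inch.
7.48 × 8 = 59.84 rows.
Round to nearest → 60.

60 rows.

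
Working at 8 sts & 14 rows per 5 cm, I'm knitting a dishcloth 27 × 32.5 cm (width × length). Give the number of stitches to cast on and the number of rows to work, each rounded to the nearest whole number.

Stitch gauge = 8/5 = 1.6 sts/cm; 27 × 1.6 = 43.20 → 43 sts.
Row gauge = 14/5 = 2.8 rows/cm; 32.5 × 2.8 = 91.00 → 91 rows.

Cast on 43 stitches and work 91 rows.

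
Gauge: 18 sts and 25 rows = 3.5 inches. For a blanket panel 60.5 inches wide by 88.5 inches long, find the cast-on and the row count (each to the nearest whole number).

Stitch gauge = 18/3.5 = 5.143 sts/in; 60.5 × 5.143 = 311.14 → 311 sts.
Row gauge = 25/3.5 = 7.143 rows/in; 88.5 × 7.143 = 632.14 → 632 rows.

Cast on 311 stitches and work 632 rows.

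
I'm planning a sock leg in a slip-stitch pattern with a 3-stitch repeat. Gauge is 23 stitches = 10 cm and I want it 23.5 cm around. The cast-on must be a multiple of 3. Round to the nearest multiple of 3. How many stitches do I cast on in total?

Cast on 54 stitches.

23 / 10 = 2.3 sts per cm.
23.5 × 2.3 = 54.05 sts.
Nearest multiple of 3: 54.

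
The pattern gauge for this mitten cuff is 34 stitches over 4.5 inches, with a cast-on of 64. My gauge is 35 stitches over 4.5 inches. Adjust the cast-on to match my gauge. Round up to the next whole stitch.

CO 66 sts.

Scale factor = 35 / 34 = 1.029.
64 × 35 / 34 = 65.88 sts.
→ 66 sts.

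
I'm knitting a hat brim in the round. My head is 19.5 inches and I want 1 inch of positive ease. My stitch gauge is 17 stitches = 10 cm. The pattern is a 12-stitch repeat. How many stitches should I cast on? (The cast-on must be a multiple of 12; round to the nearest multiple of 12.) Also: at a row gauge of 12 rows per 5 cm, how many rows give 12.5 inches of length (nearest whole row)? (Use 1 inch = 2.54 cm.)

Finished = 19.5 + 1 = 20.5 inches.
20.5 inches × 2.54 = 52.07 cm.
17/10 = 1.7 sts per cm; 52.07 × 1.7 = 88.52 sts.
Nearest multiple of 12 → 84.
12.5 inches = 31.75 cm; × 2.4 = 76.20 → 76 rows.

Cast on 84 stitches; work 76 rows.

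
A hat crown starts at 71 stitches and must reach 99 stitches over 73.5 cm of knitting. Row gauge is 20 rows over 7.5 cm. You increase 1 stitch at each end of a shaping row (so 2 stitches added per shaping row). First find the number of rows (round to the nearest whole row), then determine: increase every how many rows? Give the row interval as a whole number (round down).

Increase every 14th row.

Rows = 73.5 × 2.667 = 196.0 → 196 rows.
Stitches to add: 28 → 14 shaping rows (at 2 st each).
196 / 14 = 14.00 → every 14 rows.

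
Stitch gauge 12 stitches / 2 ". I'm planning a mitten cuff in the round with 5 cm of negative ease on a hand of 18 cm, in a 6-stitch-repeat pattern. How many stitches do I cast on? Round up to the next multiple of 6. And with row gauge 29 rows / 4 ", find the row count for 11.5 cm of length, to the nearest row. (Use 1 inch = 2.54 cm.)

Cast on 36 stitches; work 33 rows.

Finished = 18 − 5 = 13 cm.
13 cm × 1/2.54 = 5.12 inches.
12/2 = 6 sts per in; 5.12 × 6 = 30.71 sts.
Next multiple of 6 → 36.
11.5 cm = 4.53 inches; × 7.25 = 32.82 → 33 rows.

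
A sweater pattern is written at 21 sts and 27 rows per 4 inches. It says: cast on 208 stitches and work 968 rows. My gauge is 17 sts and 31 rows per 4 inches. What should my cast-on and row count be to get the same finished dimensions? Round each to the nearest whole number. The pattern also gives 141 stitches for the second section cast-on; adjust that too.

Cast on 168 stitches; work 1111 rows; second section cast-on 114 stitches.

Stitches: 208 × 17/21 = 168.38 → 168.
Rows: 968 × 31/27 = 1111.41 → 1111.
second section cast-on: 141 × 17/21 = 114.14 → 114.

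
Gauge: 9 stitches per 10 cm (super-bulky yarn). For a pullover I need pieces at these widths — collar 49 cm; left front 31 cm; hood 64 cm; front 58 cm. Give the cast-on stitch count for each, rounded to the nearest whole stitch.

collar 44; left front 28; hood 58; front 52.

Rate = 9/10 = 0.9 sts per cm.
collar: 49 × 0.9 = 44.10 → 44.
left front: 31 × 0.9 = 27.90 → 28.
hood: 64 × 0.9 = 57.60 → 58.
front: 58 × 0.9 = 52.20 → 52.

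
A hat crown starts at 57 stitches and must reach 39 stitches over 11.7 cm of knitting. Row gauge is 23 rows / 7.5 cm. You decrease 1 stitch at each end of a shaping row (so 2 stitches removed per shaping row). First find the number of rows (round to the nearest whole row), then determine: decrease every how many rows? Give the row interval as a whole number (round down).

Decrease every 4th row.

Rows = 11.7 × 3.067 = 35.9 → 36 rows.
Stitches to remove: 18 → 9 shaping rows (at 2 st each).
36 / 9 = 4.00 → every 4 rows.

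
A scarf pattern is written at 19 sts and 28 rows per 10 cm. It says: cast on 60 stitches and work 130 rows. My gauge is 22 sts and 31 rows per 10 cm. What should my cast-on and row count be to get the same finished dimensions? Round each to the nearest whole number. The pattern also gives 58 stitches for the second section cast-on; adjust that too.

Cast on 69 stitches; work 144 rows; second section cast-on 67 stitches.

Stitches: 60 × 22/19 = 69.47 → 69.
Rows: 130 × 31/28 = 143.93 → 144.
second section cast-on: 58 × 22/19 = 67.16 → 67.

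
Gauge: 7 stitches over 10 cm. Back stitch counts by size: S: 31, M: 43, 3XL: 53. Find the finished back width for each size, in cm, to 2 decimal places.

S 44.29 cm; M 61.43 cm; 3XL 75.71 cm.

7/10 = 0.7 sts per cm.
S: 31 / 0.7 = 44.286 → 44.29 cm.
M: 43 / 0.7 = 61.429 → 61.43 cm.
3XL: 53 / 0.7 = 75.714 → 75.71 cm.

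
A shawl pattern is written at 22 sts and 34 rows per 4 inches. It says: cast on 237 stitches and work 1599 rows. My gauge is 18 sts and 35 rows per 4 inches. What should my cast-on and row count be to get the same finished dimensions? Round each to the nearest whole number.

Cast on 194 stitches; work 1646 rows.

Stitches: 237 × 18/22 = 193.91 → 194.
Rows: 1599 × 35/34 = 1646.03 → 1646.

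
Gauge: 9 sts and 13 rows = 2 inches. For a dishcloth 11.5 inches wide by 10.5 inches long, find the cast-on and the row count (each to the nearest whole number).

Cast on 52 stitches and work 68 rows.

Stitch gauge = 9/2 = 4.5 sts/in; 11.5 × 4.5 = 51.75 → 52 sts.
Row gauge = 13/2 = 6.5 rows/in; 10.5 × 6.5 = 68.25 → 68 rows.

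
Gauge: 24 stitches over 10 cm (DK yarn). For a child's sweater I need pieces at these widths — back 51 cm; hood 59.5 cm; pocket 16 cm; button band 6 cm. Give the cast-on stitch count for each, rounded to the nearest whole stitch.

back 122; hood 143; pocket 38; button band 14.

Rate = 24/10 = 2.4 sts per cm.
back: 51 × 2.4 = 122.40 → 122.
hood: 59.5 × 2.4 = 142.80 → 143.
pocket: 16 × 2.4 = 38.40 → 38.
button band: 6 × 2.4 = 14.40 → 14.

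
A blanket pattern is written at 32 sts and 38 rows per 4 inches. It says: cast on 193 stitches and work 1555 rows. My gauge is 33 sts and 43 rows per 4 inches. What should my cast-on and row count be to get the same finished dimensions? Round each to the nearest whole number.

Cast on 199 stitches; work 1760 rows.

Stitches: 193 × 33/32 = 199.03 → 199.
Rows: 1555 × 43/38 = 1759.61 → 1760.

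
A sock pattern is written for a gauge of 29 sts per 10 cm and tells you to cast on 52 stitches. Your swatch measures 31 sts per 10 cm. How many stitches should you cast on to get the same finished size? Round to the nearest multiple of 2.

Scale factor = 31 / 29 = 1.069.
52 × 31 / 29 = 55.59 sts.
→ 56 sts.

CO 56 sts.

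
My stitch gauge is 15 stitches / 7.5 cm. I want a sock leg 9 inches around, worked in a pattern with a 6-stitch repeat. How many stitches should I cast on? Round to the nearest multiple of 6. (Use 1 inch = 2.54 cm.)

9 in = 9 × 2.54 = 22.86 cm.
15 / 7.5 = 2 sts/cm.
22.86 × 2 = 45.72 sts.
→ 48.

48 stitches.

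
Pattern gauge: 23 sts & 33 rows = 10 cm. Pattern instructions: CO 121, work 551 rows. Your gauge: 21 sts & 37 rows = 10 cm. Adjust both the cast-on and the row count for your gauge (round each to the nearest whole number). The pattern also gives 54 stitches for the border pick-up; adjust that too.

Cast on 110 stitches; work 618 rows; border pick-up 49 stitches.

Stitches: 121 × 21/23 = 110.48 → 110.
Rows: 551 × 37/33 = 617.79 → 618.
border pick-up: 54 × 21/23 = 49.30 → 49.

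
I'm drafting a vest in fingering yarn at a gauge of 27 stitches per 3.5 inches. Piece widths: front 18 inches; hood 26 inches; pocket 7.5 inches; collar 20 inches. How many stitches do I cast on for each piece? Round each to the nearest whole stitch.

front 139; hood 201; pocket 58; collar 154.

Rate = 27/3.5 = 7.714 sts per in.
front: 18 × 7.714 = 138.86 → 139.
hood: 26 × 7.714 = 200.57 → 201.
pocket: 7.5 × 7.714 = 57.86 → 58.
collar: 20 × 7.714 = 154.29 → 154.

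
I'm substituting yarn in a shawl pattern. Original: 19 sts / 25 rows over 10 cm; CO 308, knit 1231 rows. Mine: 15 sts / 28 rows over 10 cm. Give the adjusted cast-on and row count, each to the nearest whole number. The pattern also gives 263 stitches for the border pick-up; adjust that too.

Cast on 243 stitches; work 1379 rows; border pick-up 208 stitches.

Stitches: 308 × 15/19 = 243.16 → 243.
Rows: 1231 × 28/25 = 1378.72 → 1379.
border pick-up: 263 × 15/19 = 207.63 → 208.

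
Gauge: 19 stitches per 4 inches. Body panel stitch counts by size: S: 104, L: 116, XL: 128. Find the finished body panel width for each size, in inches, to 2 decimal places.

19/4 = 4.75 sts per in.
S: 104 / 4.75 = 21.895 → 21.89 in.
L: 116 / 4.75 = 24.421 → 24.42 in.
XL: 128 / 4.75 = 26.947 → 26.95 in.

S 21.89 inches; L 24.42 inches; XL 26.95 inches.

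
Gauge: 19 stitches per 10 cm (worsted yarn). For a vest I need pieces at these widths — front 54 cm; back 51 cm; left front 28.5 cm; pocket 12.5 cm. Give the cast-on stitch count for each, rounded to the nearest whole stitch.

front 103; back 97; left front 54; pocket 24.

Rate = 19/10 = 1.9 sts per cm.
front: 54 × 1.9 = 102.60 → 103.
back: 51 × 1.9 = 96.90 → 97.
left front: 28.5 × 1.9 = 54.15 → 54.
pocket: 12.5 × 1.9 = 23.75 → 24.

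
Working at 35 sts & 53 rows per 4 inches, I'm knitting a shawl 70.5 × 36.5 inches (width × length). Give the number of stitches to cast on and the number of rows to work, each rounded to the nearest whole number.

Stitch gauge = 35/4 = 8.75 sts/in; 70.5 × 8.75 = 616.88 → 617 sts.
Row gauge = 53/4 = 13.25 rows/in; 36.5 × 13.25 = 483.62 → 484 rows.

Cast on 617 stitches and work 484 rows.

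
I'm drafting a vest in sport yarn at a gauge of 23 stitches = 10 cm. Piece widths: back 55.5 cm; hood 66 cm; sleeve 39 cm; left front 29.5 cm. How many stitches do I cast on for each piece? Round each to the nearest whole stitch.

back 128; hood 152; sleeve 90; left front 68.

Rate = 23/10 = 2.3 sts per cm.
back: 55.5 × 2.3 = 127.65 → 128.
hood: 66 × 2.3 = 151.80 → 152.
sleeve: 39 × 2.3 = 89.70 → 90.
left front: 29.5 × 2.3 = 67.85 → 68.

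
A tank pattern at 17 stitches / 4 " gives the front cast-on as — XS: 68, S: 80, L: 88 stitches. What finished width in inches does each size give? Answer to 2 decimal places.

17/4 = 4.25 sts per in.
XS: 68 / 4.25 = 16.000 → 16.00 in.
S: 80 / 4.25 = 18.824 → 18.82 in.
L: 88 / 4.25 = 20.706 → 20.71 in.

XS 16.00 inches; S 18.82 inches; L 20.71 inches.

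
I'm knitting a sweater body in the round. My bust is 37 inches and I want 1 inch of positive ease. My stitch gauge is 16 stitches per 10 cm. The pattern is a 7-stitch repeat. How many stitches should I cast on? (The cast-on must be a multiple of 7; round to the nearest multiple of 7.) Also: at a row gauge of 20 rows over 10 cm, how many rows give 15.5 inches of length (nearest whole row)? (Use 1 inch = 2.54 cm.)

Cast on 154 stitches; work 79 rows.

Finished = 37 + 1 = 38 inches.
38 inches × 2.54 = 96.52 cm.
16/10 = 1.6 sts per cm; 96.52 × 1.6 = 154.43 sts.
Nearest multiple of 7 → 154.
15.5 inches = 39.37 cm; × 2 = 78.74 → 79 rows.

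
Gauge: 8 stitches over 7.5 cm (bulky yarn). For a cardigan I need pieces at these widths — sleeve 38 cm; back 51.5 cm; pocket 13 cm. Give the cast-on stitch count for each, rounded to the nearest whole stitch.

sleeve 41; back 55; pocket 14.

Rate = 8/7.5 = 1.067 sts per cm.
sleeve: 38 × 1.067 = 40.53 → 41.
back: 51.5 × 1.067 = 54.93 → 55.
pocket: 13 × 1.067 = 13.87 → 14.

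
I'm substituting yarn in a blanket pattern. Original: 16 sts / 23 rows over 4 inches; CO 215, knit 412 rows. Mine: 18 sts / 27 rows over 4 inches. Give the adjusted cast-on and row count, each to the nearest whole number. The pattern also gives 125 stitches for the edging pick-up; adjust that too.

Cast on 242 stitches; work 484 rows; edging pick-up 141 stitches.

Stitches: 215 × 18/16 = 241.88 → 242.
Rows: 412 × 27/23 = 483.65 → 484.
edging pick-up: 125 × 18/16 = 140.62 → 141.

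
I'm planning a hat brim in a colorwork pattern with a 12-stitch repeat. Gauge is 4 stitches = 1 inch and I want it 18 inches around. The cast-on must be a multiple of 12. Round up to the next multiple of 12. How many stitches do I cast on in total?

72 stitches.

4 / 1 = 4 sts per inch.
18 × 4 = 72.00 sts.
Next multiple of 12: 72.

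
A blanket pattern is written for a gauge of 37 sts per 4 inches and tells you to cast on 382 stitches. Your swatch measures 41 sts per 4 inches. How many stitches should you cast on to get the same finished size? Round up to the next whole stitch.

Cast on 424 stitches.

Scale factor = 41 / 37 = 1.108.
382 × 41 / 37 = 423.30 sts.
→ 424 sts.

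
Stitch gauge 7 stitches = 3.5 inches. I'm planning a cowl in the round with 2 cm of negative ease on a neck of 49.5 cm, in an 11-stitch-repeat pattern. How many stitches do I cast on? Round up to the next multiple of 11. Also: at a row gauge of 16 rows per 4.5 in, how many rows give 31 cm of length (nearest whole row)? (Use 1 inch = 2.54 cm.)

Finished = 49.5 − 2 = 47.5 cm.
47.5 cm × 1/2.54 = 18.70 inches.
7/3.5 = 2 sts per in; 18.70 × 2 = 37.40 sts.
Next multiple of 11 → 44.
31 cm = 12.20 inches; × 3.556 = 43.39 → 43 rows.

Cast on 44 stitches; work 43 rows.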